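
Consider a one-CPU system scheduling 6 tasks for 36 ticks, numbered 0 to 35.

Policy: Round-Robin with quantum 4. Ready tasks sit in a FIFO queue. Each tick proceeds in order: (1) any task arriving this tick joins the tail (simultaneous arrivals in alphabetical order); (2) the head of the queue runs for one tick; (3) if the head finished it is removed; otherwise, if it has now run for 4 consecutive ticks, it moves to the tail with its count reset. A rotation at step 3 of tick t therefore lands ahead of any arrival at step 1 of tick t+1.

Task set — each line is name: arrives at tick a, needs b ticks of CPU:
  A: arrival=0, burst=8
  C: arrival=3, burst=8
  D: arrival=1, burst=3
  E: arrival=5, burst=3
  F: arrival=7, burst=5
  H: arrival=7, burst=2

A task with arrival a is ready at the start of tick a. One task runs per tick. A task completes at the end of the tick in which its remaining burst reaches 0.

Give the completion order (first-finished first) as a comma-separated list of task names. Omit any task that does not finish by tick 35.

t=0: queue=[A] q_used=0 → run A
t=1: queue=[A,D] q_used=1 → run A
t=2: queue=[A,D] q_used=2 → run A
t=3: queue=[A,D,C] q_used=3 → run A
t=4: queue=[D,C,A] q_used=0 → run D
t=5: queue=[D,C,A,E] q_used=1 → run D
t=6: queue=[D,C,A,E] q_used=2 → run D
t=7: queue=[C,A,E,F,H] q_used=0 → run C
t=8: queue=[C,A,E,F,H] q_used=1 → run C
t=9: queue=[C,A,E,F,H] q_used=2 → run C
t=10: queue=[C,A,E,F,H] q_used=3 → run C
t=11: queue=[A,E,F,H,C] q_used=0 → run A
t=12: queue=[A,E,F,H,C] q_used=1 → run A
t=13: queue=[A,E,F,H,C] q_used=2 → run A
t=14: queue=[A,E,F,H,C] q_used=3 → run A
t=15: queue=[E,F,H,C] q_used=0 → run E
t=16: queue=[E,F,H,C] q_used=1 → run E
t=17: queue=[E,F,H,C] q_used=2 → run E
t=18: queue=[F,H,C] q_used=0 → run F
t=19: queue=[F,H,C] q_used=1 → run F
t=20: queue=[F,H,C] q_used=2 → run F
t=21: queue=[F,H,C] q_used=3 → run F
t=22: queue=[H,C,F] q_used=0 → run H
t=23: queue=[H,C,F] q_used=1 → run H
t=24: queue=[C,F] q_used=0 → run C
t=25: queue=[C,F] q_used=1 → run C
t=26: queue=[C,F] q_used=2 → run C
t=27: queue=[C,F] q_used=3 → run C
t=28: queue=[F] q_used=0 → run F
t=29: (idle)
t=30: (idle)
t=31: (idle)
t=32: (idle)
t=33: (idle)
t=34: (idle)
t=35: (idle)

completion order = D, A, E, H, C, F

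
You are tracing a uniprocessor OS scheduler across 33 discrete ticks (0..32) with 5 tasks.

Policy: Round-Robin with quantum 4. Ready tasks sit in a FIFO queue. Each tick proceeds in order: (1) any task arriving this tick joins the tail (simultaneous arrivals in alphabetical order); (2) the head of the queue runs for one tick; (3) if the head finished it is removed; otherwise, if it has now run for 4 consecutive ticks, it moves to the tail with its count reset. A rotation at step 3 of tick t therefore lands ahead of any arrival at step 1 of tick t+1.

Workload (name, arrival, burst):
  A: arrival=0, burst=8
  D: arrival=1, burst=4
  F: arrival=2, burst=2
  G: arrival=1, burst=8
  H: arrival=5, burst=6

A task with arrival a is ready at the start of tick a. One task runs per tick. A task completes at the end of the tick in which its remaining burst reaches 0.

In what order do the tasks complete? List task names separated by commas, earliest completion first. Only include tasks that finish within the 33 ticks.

t=0: queue=[A] q_used=0 → run A
t=1: queue=[A,D,G] q_used=1 → run A
t=2: queue=[A,D,G,F] q_used=2 → run A
t=3: queue=[A,D,G,F] q_used=3 → run A
t=4: queue=[D,G,F,A] q_used=0 → run D
t=5: queue=[D,G,F,A,H] q_used=1 → run D
t=6: queue=[D,G,F,A,H] q_used=2 → run D
t=7: queue=[D,G,F,A,H] q_used=3 → run D
t=8: queue=[G,F,A,H] q_used=0 → run G
t=9: queue=[G,F,A,H] q_used=1 → run G
t=10: queue=[G,F,A,H] q_used=2 → run G
t=11: queue=[G,F,A,H] q_used=3 → run G
t=12: queue=[F,A,H,G] q_used=0 → run F
t=13: queue=[F,A,H,G] q_used=1 → run F
t=14: queue=[A,H,G] q_used=0 → run A
t=15: queue=[A,H,G] q_used=1 → run A
t=16: queue=[A,H,G] q_used=2 → run A
t=17: queue=[A,H,G] q_used=3 → run A
t=18: queue=[H,G] q_used=0 → run H
t=19: queue=[H,G] q_used=1 → run H
t=20: queue=[H,G] q_used=2 → run H
t=21: queue=[H,G] q_used=3 → run H
t=22: queue=[G,H] q_used=0 → run G
t=23: queue=[G,H] q_used=1 → run G
t=24: queue=[G,H] q_used=2 → run G
t=25: queue=[G,H] q_used=3 → run G
t=26: queue=[H] q_used=0 → run H
t=27: queue=[H] q_used=1 → run H
t=28: (idle)
t=29: (idle)
t=30: (idle)
t=31: (idle)
t=32: (idle)

completion order = D, F, A, G, H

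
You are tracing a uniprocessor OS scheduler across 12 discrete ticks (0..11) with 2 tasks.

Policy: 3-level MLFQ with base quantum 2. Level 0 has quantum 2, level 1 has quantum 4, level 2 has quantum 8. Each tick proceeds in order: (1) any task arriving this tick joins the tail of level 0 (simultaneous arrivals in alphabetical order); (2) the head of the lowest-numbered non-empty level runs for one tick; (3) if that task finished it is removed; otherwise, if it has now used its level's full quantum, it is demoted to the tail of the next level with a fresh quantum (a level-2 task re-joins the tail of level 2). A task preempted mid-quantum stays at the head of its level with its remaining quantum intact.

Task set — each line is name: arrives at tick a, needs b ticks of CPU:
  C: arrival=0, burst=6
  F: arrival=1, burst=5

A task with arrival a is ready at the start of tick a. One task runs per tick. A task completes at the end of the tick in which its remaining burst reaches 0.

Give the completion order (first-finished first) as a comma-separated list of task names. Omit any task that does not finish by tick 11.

completion order = C, F

t=0: L0/L1/L2 = C/-/- → run C
t=1: L0/L1/L2 = CF/-/- → run C
t=2: L0/L1/L2 = F/C/- → run F
t=3: L0/L1/L2 = F/C/- → run F
t=4: L0/L1/L2 = -/CF/- → run C
t=5: L0/L1/L2 = -/CF/- → run C
t=6: L0/L1/L2 = -/CF/- → run C
t=7: L0/L1/L2 = -/CF/- → run C
t=8: L0/L1/L2 = -/F/- → run F
t=9: L0/L1/L2 = -/F/- → run F
t=10: L0/L1/L2 = -/F/- → run F
t=11: (idle)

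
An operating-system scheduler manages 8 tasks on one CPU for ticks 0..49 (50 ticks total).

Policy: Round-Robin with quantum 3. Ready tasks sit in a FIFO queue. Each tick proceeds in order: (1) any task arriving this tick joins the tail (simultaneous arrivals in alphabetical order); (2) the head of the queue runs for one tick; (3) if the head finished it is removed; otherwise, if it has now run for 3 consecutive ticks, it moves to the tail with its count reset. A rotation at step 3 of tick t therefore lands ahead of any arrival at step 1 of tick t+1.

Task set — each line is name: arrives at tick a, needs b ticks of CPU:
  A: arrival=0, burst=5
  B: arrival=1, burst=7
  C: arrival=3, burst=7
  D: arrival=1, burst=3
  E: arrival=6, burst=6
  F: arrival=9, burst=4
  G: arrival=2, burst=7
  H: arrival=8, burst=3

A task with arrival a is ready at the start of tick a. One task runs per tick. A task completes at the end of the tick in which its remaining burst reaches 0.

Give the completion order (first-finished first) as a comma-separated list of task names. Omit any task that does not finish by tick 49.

t=0: queue=[A] q_used=0 → run A
t=1: queue=[A,B,D] q_used=1 → run A
t=2: queue=[A,B,D,G] q_used=2 → run A
t=3: queue=[B,D,G,A,C] q_used=0 → run B
t=4: queue=[B,D,G,A,C] q_used=1 → run B
t=5: queue=[B,D,G,A,C] q_used=2 → run B
t=6: queue=[D,G,A,C,B,E] q_used=0 → run D
t=7: queue=[D,G,A,C,B,E] q_used=1 → run D
t=8: queue=[D,G,A,C,B,E,H] q_used=2 → run D
t=9: queue=[G,A,C,B,E,H,F] q_used=0 → run G
t=10: queue=[G,A,C,B,E,H,F] q_used=1 → run G
t=11: queue=[G,A,C,B,E,H,F] q_used=2 → run G
t=12: queue=[A,C,B,E,H,F,G] q_used=0 → run A
t=13: queue=[A,C,B,E,H,F,G] q_used=1 → run A
t=14: queue=[C,B,E,H,F,G] q_used=0 → run C
t=15: queue=[C,B,E,H,F,G] q_used=1 → run C
t=16: queue=[C,B,E,H,F,G] q_used=2 → run C
t=17: queue=[B,E,H,F,G,C] q_used=0 → run B
t=18: queue=[B,E,H,F,G,C] q_used=1 → run B
t=19: queue=[B,E,H,F,G,C] q_used=2 → run B
t=20: queue=[E,H,F,G,C,B] q_used=0 → run E
t=21: queue=[E,H,F,G,C,B] q_used=1 → run E
t=22: queue=[E,H,F,G,C,B] q_used=2 → run E
t=23: queue=[H,F,G,C,B,E] q_used=0 → run H
t=24: queue=[H,F,G,C,B,E] q_used=1 → run H
t=25: queue=[H,F,G,C,B,E] q_used=2 → run H
t=26: queue=[F,G,C,B,E] q_used=0 → run F
t=27: queue=[F,G,C,B,E] q_used=1 → run F
t=28: queue=[F,G,C,B,E] q_used=2 → run F
t=29: queue=[G,C,B,E,F] q_used=0 → run G
t=30: queue=[G,C,B,E,F] q_used=1 → run G
t=31: queue=[G,C,B,E,F] q_used=2 → run G
t=32: queue=[C,B,E,F,G] q_used=0 → run C
t=33: queue=[C,B,E,F,G] q_used=1 → run C
t=34: queue=[C,B,E,F,G] q_used=2 → run C
t=35: queue=[B,E,F,G,C] q_used=0 → run B
t=36: queue=[E,F,G,C] q_used=0 → run E
t=37: queue=[E,F,G,C] q_used=1 → run E
t=38: queue=[E,F,G,C] q_used=2 → run E
t=39: queue=[F,G,C] q_used=0 → run F
t=40: queue=[G,C] q_used=0 → run G
t=41: queue=[C] q_used=0 → run C
t=42: (idle)
t=43: (idle)
t=44: (idle)
t=45: (idle)
t=46: (idle)
t=47: (idle)
t=48: (idle)
t=49: (idle)

completion order = D, A, H, B, E, F, G, C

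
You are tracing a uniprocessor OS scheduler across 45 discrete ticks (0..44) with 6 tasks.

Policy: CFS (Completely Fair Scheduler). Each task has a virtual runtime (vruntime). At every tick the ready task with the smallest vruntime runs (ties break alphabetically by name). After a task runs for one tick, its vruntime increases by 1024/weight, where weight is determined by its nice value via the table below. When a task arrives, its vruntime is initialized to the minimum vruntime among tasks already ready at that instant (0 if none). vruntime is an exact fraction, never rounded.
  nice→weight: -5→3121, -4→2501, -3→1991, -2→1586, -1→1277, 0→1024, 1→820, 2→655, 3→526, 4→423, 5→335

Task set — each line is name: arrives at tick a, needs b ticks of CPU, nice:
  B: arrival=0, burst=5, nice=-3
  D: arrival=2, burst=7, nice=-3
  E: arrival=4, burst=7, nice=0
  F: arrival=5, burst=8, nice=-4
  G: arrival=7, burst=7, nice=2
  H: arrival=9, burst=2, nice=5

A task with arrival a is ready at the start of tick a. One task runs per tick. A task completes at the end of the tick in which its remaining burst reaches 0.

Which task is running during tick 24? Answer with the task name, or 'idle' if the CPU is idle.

t=0: vr[B=0] → run B
t=1: vr[B=1024/1991] → run B
t=2: vr[B=2048/1991 D=2048/1991] → run B
t=3: vr[B=3072/1991 D=2048/1991] → run D
t=4: vr[B=3072/1991 D=3072/1991 E=3072/1991] → run B
t=5: vr[B=4096/1991 D=3072/1991 E=3072/1991 F=3072/1991] → run D
t=6: vr[B=4096/1991 D=4096/1991 E=3072/1991 F=3072/1991] → run E
t=7: vr[B=4096/1991 D=4096/1991 E=5063/1991 F=3072/1991 G=3072/1991] → run F
t=8: vr[B=4096/1991 D=4096/1991 E=5063/1991 F=9721856/4979491 G=3072/1991] → run G
t=9: vr[B=4096/1991 D=4096/1991 E=5063/1991 F=9721856/4979491 G=4050944/1304105 H=9721856/4979491] → run F
t=10: vr[B=4096/1991 D=4096/1991 E=5063/1991 F=11760640/4979491 G=4050944/1304105 H=9721856/4979491] → run H
t=11: vr[B=4096/1991 D=4096/1991 E=5063/1991 F=11760640/4979491 G=4050944/1304105 H=8355820544/1668129485] → run B
t=12: vr[D=4096/1991 E=5063/1991 F=11760640/4979491 G=4050944/1304105 H=8355820544/1668129485] → run D
t=13: vr[D=5120/1991 E=5063/1991 F=11760640/4979491 G=4050944/1304105 H=8355820544/1668129485] → run F
t=14: vr[D=5120/1991 E=5063/1991 F=13799424/4979491 G=4050944/1304105 H=8355820544/1668129485] → run E
t=15: vr[D=5120/1991 E=7054/1991 F=13799424/4979491 G=4050944/1304105 H=8355820544/1668129485] → run D
t=16: vr[D=6144/1991 E=7054/1991 F=13799424/4979491 G=4050944/1304105 H=8355820544/1668129485] → run F
t=17: vr[D=6144/1991 E=7054/1991 F=15838208/4979491 G=4050944/1304105 H=8355820544/1668129485] → run D
t=18: vr[D=7168/1991 E=7054/1991 F=15838208/4979491 G=4050944/1304105 H=8355820544/1668129485] → run G
t=19: vr[D=7168/1991 E=7054/1991 F=15838208/4979491 G=6089728/1304105 H=8355820544/1668129485] → run F
t=20: vr[D=7168/1991 E=7054/1991 F=17876992/4979491 G=6089728/1304105 H=8355820544/1668129485] → run E
t=21: vr[D=7168/1991 E=9045/1991 F=17876992/4979491 G=6089728/1304105 H=8355820544/1668129485] → run F
t=22: vr[D=7168/1991 E=9045/1991 F=19915776/4979491 G=6089728/1304105 H=8355820544/1668129485] → run D
t=23: vr[D=8192/1991 E=9045/1991 F=19915776/4979491 G=6089728/1304105 H=8355820544/1668129485] → run F
t=24: vr[D=8192/1991 E=9045/1991 F=21954560/4979491 G=6089728/1304105 H=8355820544/1668129485] → run D
t=25: vr[E=9045/1991 F=21954560/4979491 G=6089728/1304105 H=8355820544/1668129485] → run F
t=26: vr[E=9045/1991 G=6089728/1304105 H=8355820544/1668129485] → run E
t=27: vr[E=11036/1991 G=6089728/1304105 H=8355820544/1668129485] → run G
t=28: vr[E=11036/1991 G=8128512/1304105 H=8355820544/1668129485] → run H
t=29: vr[E=11036/1991 G=8128512/1304105] → run E
t=30: vr[E=13027/1991 G=8128512/1304105] → run G
t=31: vr[E=13027/1991 G=10167296/1304105] → run E
t=32: vr[E=15018/1991 G=10167296/1304105] → run E
t=33: vr[G=10167296/1304105] → run G
t=34: vr[G=2441216/260821] → run G
t=35: vr[G=14244864/1304105] → run G
t=36: (idle)
t=37: (idle)
t=38: (idle)
t=39: (idle)
t=40: (idle)
t=41: (idle)
t=42: (idle)
t=43: (idle)
t=44: (idle)

running at tick 24 = D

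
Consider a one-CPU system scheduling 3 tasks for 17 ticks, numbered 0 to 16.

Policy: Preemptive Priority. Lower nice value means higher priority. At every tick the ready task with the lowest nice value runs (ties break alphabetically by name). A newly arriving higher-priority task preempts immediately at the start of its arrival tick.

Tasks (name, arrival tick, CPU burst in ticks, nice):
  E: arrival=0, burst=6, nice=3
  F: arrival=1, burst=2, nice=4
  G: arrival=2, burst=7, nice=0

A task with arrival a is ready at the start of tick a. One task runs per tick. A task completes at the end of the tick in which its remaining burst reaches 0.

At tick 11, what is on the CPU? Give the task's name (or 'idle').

t=0: ready={E} → run E
t=1: ready={E,F} → run E
t=2: ready={E,F,G} → run G
t=3: ready={E,F,G} → run G
t=4: ready={E,F,G} → run G
t=5: ready={E,F,G} → run G
t=6: ready={E,F,G} → run G
t=7: ready={E,F,G} → run G
t=8: ready={E,F,G} → run G
t=9: ready={E,F} → run E
t=10: ready={E,F} → run E
t=11: ready={E,F} → run E
t=12: ready={E,F} → run E
t=13: ready={F} → run F
t=14: ready={F} → run F
t=15: (idle)
t=16: (idle)

running at tick 11 = E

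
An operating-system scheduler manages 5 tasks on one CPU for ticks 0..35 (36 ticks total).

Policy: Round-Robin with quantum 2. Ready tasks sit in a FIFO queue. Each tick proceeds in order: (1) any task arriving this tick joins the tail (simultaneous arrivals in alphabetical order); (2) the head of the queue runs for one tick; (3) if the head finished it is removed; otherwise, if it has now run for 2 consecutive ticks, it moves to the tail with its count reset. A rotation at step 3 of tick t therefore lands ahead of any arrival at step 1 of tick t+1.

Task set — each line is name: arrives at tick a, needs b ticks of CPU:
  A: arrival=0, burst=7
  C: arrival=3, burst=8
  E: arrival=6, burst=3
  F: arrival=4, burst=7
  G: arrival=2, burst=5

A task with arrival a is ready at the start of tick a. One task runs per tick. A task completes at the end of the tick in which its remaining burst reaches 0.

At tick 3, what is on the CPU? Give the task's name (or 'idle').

running at tick 3 = A

t=0: queue=[A] q_used=0 → run A
t=1: queue=[A] q_used=1 → run A
t=2: queue=[A,G] q_used=0 → run A
t=3: queue=[A,G,C] q_used=1 → run A
t=4: queue=[G,C,A,F] q_used=0 → run G
t=5: queue=[G,C,A,F] q_used=1 → run G
t=6: queue=[C,A,F,G,E] q_used=0 → run C
t=7: queue=[C,A,F,G,E] q_used=1 → run C
t=8: queue=[A,F,G,E,C] q_used=0 → run A
t=9: queue=[A,F,G,E,C] q_used=1 → run A
t=10: queue=[F,G,E,C,A] q_used=0 → run F
t=11: queue=[F,G,E,C,A] q_used=1 → run F
t=12: queue=[G,E,C,A,F] q_used=0 → run G
t=13: queue=[G,E,C,A,F] q_used=1 → run G
t=14: queue=[E,C,A,F,G] q_used=0 → run E
t=15: queue=[E,C,A,F,G] q_used=1 → run E
t=16: queue=[C,A,F,G,E] q_used=0 → run C
t=17: queue=[C,A,F,G,E] q_used=1 → run C
t=18: queue=[A,F,G,E,C] q_used=0 → run A
t=19: queue=[F,G,E,C] q_used=0 → run F
t=20: queue=[F,G,E,C] q_used=1 → run F
t=21: queue=[G,E,C,F] q_used=0 → run G
t=22: queue=[E,C,F] q_used=0 → run E
t=23: queue=[C,F] q_used=0 → run C
t=24: queue=[C,F] q_used=1 → run C
t=25: queue=[F,C] q_used=0 → run F
t=26: queue=[F,C] q_used=1 → run F
t=27: queue=[C,F] q_used=0 → run C
t=28: queue=[C,F] q_used=1 → run C
t=29: queue=[F] q_used=0 → run F
t=30: (idle)
t=31: (idle)
t=32: (idle)
t=33: (idle)
t=34: (idle)
t=35: (idle)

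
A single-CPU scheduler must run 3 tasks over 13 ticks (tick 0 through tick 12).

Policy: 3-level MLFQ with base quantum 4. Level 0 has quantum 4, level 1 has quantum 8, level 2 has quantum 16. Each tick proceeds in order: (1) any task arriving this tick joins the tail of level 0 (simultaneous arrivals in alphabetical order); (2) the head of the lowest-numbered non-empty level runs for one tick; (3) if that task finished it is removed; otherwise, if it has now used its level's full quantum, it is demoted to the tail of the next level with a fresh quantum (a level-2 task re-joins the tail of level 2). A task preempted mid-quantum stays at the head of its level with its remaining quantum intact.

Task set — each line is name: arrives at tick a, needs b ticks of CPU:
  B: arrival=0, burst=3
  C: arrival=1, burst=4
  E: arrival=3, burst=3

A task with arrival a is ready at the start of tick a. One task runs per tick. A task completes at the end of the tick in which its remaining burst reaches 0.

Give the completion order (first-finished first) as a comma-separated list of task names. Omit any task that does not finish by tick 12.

completion order = B, C, E

t=0: L0/L1/L2 = B/-/- → run B
t=1: L0/L1/L2 = BC/-/- → run B
t=2: L0/L1/L2 = BC/-/- → run B
t=3: L0/L1/L2 = CE/-/- → run C
t=4: L0/L1/L2 = CE/-/- → run C
t=5: L0/L1/L2 = CE/-/- → run C
t=6: L0/L1/L2 = CE/-/- → run C
t=7: L0/L1/L2 = E/-/- → run E
t=8: L0/L1/L2 = E/-/- → run E
t=9: L0/L1/L2 = E/-/- → run E
t=10: (idle)
t=11: (idle)
t=12: (idle)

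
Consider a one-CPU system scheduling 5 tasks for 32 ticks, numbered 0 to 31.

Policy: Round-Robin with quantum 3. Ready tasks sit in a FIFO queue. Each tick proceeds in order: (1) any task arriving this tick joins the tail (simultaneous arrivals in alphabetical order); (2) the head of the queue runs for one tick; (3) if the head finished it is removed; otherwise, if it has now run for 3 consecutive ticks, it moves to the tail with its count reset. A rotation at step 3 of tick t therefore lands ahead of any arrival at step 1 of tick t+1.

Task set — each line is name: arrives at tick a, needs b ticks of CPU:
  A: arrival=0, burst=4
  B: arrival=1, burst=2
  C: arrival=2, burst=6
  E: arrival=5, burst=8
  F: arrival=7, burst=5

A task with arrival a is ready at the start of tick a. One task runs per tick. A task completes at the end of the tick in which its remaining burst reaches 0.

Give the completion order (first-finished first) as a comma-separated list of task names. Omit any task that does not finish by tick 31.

completion order = B, A, C, F, E

t=0: queue=[A] q_used=0 → run A
t=1: queue=[A,B] q_used=1 → run A
t=2: queue=[A,B,C] q_used=2 → run A
t=3: queue=[B,C,A] q_used=0 → run B
t=4: queue=[B,C,A] q_used=1 → run B
t=5: queue=[C,A,E] q_used=0 → run C
t=6: queue=[C,A,E] q_used=1 → run C
t=7: queue=[C,A,E,F] q_used=2 → run C
t=8: queue=[A,E,F,C] q_used=0 → run A
t=9: queue=[E,F,C] q_used=0 → run E
t=10: queue=[E,F,C] q_used=1 → run E
t=11: queue=[E,F,C] q_used=2 → run E
t=12: queue=[F,C,E] q_used=0 → run F
t=13: queue=[F,C,E] q_used=1 → run F
t=14: queue=[F,C,E] q_used=2 → run F
t=15: queue=[C,E,F] q_used=0 → run C
t=16: queue=[C,E,F] q_used=1 → run C
t=17: queue=[C,E,F] q_used=2 → run C
t=18: queue=[E,F] q_used=0 → run E
t=19: queue=[E,F] q_used=1 → run E
t=20: queue=[E,F] q_used=2 → run E
t=21: queue=[F,E] q_used=0 → run F
t=22: queue=[F,E] q_used=1 → run F
t=23: queue=[E] q_used=0 → run E
t=24: queue=[E] q_used=1 → run E
t=25: (idle)
t=26: (idle)
t=27: (idle)
t=28: (idle)
t=29: (idle)
t=30: (idle)
t=31: (idle)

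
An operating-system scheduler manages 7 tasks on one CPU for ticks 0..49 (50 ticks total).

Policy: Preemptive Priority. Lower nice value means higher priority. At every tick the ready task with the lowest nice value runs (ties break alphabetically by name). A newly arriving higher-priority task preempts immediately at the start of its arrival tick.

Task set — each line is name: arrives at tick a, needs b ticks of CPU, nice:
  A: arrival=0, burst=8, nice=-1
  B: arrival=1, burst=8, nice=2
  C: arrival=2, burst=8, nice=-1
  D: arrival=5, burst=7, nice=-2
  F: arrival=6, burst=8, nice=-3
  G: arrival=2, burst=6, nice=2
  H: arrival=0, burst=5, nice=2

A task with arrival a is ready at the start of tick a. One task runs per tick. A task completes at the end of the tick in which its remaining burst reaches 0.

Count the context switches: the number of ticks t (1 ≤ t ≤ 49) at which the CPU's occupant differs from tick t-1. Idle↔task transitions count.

t=0: ready={A,H} → run A
t=1: ready={A,B,H} → run A
t=2: ready={A,B,C,G,H} → run A
t=3: ready={A,B,C,G,H} → run A
t=4: ready={A,B,C,G,H} → run A
t=5: ready={A,B,C,D,G,H} → run D
t=6: ready={A,B,C,D,F,G,H} → run F
t=7: ready={A,B,C,D,F,G,H} → run F
t=8: ready={A,B,C,D,F,G,H} → run F
t=9: ready={A,B,C,D,F,G,H} → run F
t=10: ready={A,B,C,D,F,G,H} → run F
t=11: ready={A,B,C,D,F,G,H} → run F
t=12: ready={A,B,C,D,F,G,H} → run F
t=13: ready={A,B,C,D,F,G,H} → run F
t=14: ready={A,B,C,D,G,H} → run D
t=15: ready={A,B,C,D,G,H} → run D
t=16: ready={A,B,C,D,G,H} → run D
t=17: ready={A,B,C,D,G,H} → run D
t=18: ready={A,B,C,D,G,H} → run D
t=19: ready={A,B,C,D,G,H} → run D
t=20: ready={A,B,C,G,H} → run A
t=21: ready={A,B,C,G,H} → run A
t=22: ready={A,B,C,G,H} → run A
t=23: ready={B,C,G,H} → run C
t=24: ready={B,C,G,H} → run C
t=25: ready={B,C,G,H} → run C
t=26: ready={B,C,G,H} → run C
t=27: ready={B,C,G,H} → run C
t=28: ready={B,C,G,H} → run C
t=29: ready={B,C,G,H} → run C
t=30: ready={B,C,G,H} → run C
t=31: ready={B,G,H} → run B
t=32: ready={B,G,H} → run B
t=33: ready={B,G,H} → run B
t=34: ready={B,G,H} → run B
t=35: ready={B,G,H} → run B
t=36: ready={B,G,H} → run B
t=37: ready={B,G,H} → run B
t=38: ready={B,G,H} → run B
t=39: ready={G,H} → run G
t=40: ready={G,H} → run G
t=41: ready={G,H} → run G
t=42: ready={G,H} → run G
t=43: ready={G,H} → run G
t=44: ready={G,H} → run G
t=45: ready={H} → run H
t=46: ready={H} → run H
t=47: ready={H} → run H
t=48: ready={H} → run H
t=49: ready={H} → run H

context switches = 8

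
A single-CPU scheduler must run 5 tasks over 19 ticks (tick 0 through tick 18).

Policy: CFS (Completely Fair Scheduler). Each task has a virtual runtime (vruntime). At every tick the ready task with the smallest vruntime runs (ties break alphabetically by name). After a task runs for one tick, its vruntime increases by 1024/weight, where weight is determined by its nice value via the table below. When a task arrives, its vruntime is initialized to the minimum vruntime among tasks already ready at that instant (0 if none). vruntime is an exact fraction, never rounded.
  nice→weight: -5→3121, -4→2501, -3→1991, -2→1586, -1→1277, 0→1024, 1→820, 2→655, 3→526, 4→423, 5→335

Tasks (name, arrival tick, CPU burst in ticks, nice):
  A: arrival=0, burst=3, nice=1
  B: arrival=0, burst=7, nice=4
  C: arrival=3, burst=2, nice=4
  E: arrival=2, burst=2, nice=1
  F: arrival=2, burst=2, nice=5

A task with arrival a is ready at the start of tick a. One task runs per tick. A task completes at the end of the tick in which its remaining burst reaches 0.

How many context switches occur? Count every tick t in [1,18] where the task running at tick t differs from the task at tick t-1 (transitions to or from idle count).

t=0: vr[A=0 B=0] → run A
t=1: vr[A=256/205 B=0] → run B
t=2: vr[A=256/205 B=1024/423 E=256/205 F=256/205] → run A
t=3: vr[A=512/205 B=1024/423 C=256/205 E=256/205 F=256/205] → run C
t=4: vr[A=512/205 B=1024/423 C=318208/86715 E=256/205 F=256/205] → run E
t=5: vr[A=512/205 B=1024/423 C=318208/86715 E=512/205 F=256/205] → run F
t=6: vr[A=512/205 B=1024/423 C=318208/86715 E=512/205 F=59136/13735] → run B
t=7: vr[A=512/205 B=2048/423 C=318208/86715 E=512/205 F=59136/13735] → run A
t=8: vr[B=2048/423 C=318208/86715 E=512/205 F=59136/13735] → run E
t=9: vr[B=2048/423 C=318208/86715 F=59136/13735] → run C
t=10: vr[B=2048/423 F=59136/13735] → run F
t=11: vr[B=2048/423] → run B
t=12: vr[B=1024/141] → run B
t=13: vr[B=4096/423] → run B
t=14: vr[B=5120/423] → run B
t=15: vr[B=2048/141] → run B
t=16: (idle)
t=17: (idle)
t=18: (idle)

context switches = 12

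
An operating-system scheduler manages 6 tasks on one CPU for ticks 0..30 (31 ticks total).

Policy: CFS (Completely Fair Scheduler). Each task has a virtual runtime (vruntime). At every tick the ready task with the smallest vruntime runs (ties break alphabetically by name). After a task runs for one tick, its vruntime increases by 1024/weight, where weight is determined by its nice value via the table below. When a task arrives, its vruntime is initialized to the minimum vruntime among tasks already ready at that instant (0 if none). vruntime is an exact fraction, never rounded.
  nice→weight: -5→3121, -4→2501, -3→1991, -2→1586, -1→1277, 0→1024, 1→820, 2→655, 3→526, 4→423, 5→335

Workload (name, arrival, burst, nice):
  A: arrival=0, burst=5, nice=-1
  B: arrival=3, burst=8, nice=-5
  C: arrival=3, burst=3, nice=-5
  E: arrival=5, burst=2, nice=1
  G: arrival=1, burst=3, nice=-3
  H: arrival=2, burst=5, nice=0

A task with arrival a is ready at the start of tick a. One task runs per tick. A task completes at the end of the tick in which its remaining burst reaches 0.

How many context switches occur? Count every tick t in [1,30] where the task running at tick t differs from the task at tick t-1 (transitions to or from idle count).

context switches = 23

t=0: vr[A=0] → run A
t=1: vr[A=1024/1277 G=1024/1277] → run A
t=2: vr[A=2048/1277 G=1024/1277 H=1024/1277] → run G
t=3: vr[A=2048/1277 B=1024/1277 C=1024/1277 G=3346432/2542507 H=1024/1277] → run B
t=4: vr[A=2048/1277 B=4503552/3985517 C=1024/1277 G=3346432/2542507 H=1024/1277] → run C
t=5: vr[A=2048/1277 B=4503552/3985517 C=4503552/3985517 E=1024/1277 G=3346432/2542507 H=1024/1277] → run E
t=6: vr[A=2048/1277 B=4503552/3985517 C=4503552/3985517 E=536832/261785 G=3346432/2542507 H=1024/1277] → run H
t=7: vr[A=2048/1277 B=4503552/3985517 C=4503552/3985517 E=536832/261785 G=3346432/2542507 H=2301/1277] → run B
t=8: vr[A=2048/1277 B=5811200/3985517 C=4503552/3985517 E=536832/261785 G=3346432/2542507 H=2301/1277] → run C
t=9: vr[A=2048/1277 B=5811200/3985517 C=5811200/3985517 E=536832/261785 G=3346432/2542507 H=2301/1277] → run G
t=10: vr[A=2048/1277 B=5811200/3985517 C=5811200/3985517 E=536832/261785 G=4654080/2542507 H=2301/1277] → run B
t=11: vr[A=2048/1277 B=7118848/3985517 C=5811200/3985517 E=536832/261785 G=4654080/2542507 H=2301/1277] → run C
t=12: vr[A=2048/1277 B=7118848/3985517 E=536832/261785 G=4654080/2542507 H=2301/1277] → run A
t=13: vr[A=3072/1277 B=7118848/3985517 E=536832/261785 G=4654080/2542507 H=2301/1277] → run B
t=14: vr[A=3072/1277 B=8426496/3985517 E=536832/261785 G=4654080/2542507 H=2301/1277] → run H
t=15: vr[A=3072/1277 B=8426496/3985517 E=536832/261785 G=4654080/2542507 H=3578/1277] → run G
t=16: vr[A=3072/1277 B=8426496/3985517 E=536832/261785 H=3578/1277] → run E
t=17: vr[A=3072/1277 B=8426496/3985517 H=3578/1277] → run B
t=18: vr[A=3072/1277 B=9734144/3985517 H=3578/1277] → run A
t=19: vr[A=4096/1277 B=9734144/3985517 H=3578/1277] → run B
t=20: vr[A=4096/1277 B=11041792/3985517 H=3578/1277] → run B
t=21: vr[A=4096/1277 B=12349440/3985517 H=3578/1277] → run H
t=22: vr[A=4096/1277 B=12349440/3985517 H=4855/1277] → run B
t=23: vr[A=4096/1277 H=4855/1277] → run A
t=24: vr[H=4855/1277] → run H
t=25: vr[H=6132/1277] → run H
t=26: (idle)
t=27: (idle)
t=28: (idle)
t=29: (idle)
t=30: (idle)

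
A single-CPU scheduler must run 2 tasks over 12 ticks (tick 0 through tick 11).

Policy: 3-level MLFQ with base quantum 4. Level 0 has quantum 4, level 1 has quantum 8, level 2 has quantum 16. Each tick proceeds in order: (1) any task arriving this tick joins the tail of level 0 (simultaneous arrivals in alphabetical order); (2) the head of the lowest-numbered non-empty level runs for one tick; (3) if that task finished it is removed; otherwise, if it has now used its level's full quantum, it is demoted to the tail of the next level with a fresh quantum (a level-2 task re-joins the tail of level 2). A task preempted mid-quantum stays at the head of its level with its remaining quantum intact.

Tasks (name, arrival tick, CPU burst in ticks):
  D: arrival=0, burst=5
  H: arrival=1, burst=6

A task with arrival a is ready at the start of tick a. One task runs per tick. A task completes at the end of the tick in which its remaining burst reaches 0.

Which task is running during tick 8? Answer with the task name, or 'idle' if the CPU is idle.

running at tick 8 = D

t=0: L0/L1/L2 = D/-/- → run D
t=1: L0/L1/L2 = DH/-/- → run D
t=2: L0/L1/L2 = DH/-/- → run D
t=3: L0/L1/L2 = DH/-/- → run D
t=4: L0/L1/L2 = H/D/- → run H
t=5: L0/L1/L2 = H/D/- → run H
t=6: L0/L1/L2 = H/D/- → run H
t=7: L0/L1/L2 = H/D/- → run H
t=8: L0/L1/L2 = -/DH/- → run D
t=9: L0/L1/L2 = -/H/- → run H
t=10: L0/L1/L2 = -/H/- → run H
t=11: (idle)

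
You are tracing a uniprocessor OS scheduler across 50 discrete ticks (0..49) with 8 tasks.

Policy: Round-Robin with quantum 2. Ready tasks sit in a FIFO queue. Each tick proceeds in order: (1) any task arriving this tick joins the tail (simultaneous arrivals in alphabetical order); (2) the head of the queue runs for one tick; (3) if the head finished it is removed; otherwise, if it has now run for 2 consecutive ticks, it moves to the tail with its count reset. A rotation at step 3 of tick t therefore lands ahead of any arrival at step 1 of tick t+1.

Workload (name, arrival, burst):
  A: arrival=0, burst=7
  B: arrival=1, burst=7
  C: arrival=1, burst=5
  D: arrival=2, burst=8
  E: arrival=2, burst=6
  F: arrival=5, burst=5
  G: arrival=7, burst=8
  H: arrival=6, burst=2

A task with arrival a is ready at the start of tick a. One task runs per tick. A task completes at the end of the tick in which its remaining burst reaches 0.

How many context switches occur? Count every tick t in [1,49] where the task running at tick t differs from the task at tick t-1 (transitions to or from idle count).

context switches = 26

t=0: queue=[A] q_used=0 → run A
t=1: queue=[A,B,C] q_used=1 → run A
t=2: queue=[B,C,A,D,E] q_used=0 → run B
t=3: queue=[B,C,A,D,E] q_used=1 → run B
t=4: queue=[C,A,D,E,B] q_used=0 → run C
t=5: queue=[C,A,D,E,B,F] q_used=1 → run C
t=6: queue=[A,D,E,B,F,C,H] q_used=0 → run A
t=7: queue=[A,D,E,B,F,C,H,G] q_used=1 → run A
t=8: queue=[D,E,B,F,C,H,G,A] q_used=0 → run D
t=9: queue=[D,E,B,F,C,H,G,A] q_used=1 → run D
t=10: queue=[E,B,F,C,H,G,A,D] q_used=0 → run E
t=11: queue=[E,B,F,C,H,G,A,D] q_used=1 → run E
t=12: queue=[B,F,C,H,G,A,D,E] q_used=0 → run B
t=13: queue=[B,F,C,H,G,A,D,E] q_used=1 → run B
t=14: queue=[F,C,H,G,A,D,E,B] q_used=0 → run F
t=15: queue=[F,C,H,G,A,D,E,B] q_used=1 → run F
t=16: queue=[C,H,G,A,D,E,B,F] q_used=0 → run C
t=17: queue=[C,H,G,A,D,E,B,F] q_used=1 → run C
t=18: queue=[H,G,A,D,E,B,F,C] q_used=0 → run H
t=19: queue=[H,G,A,D,E,B,F,C] q_used=1 → run H
t=20: queue=[G,A,D,E,B,F,C] q_used=0 → run G
t=21: queue=[G,A,D,E,B,F,C] q_used=1 → run G
t=22: queue=[A,D,E,B,F,C,G] q_used=0 → run A
t=23: queue=[A,D,E,B,F,C,G] q_used=1 → run A
t=24: queue=[D,E,B,F,C,G,A] q_used=0 → run D
t=25: queue=[D,E,B,F,C,G,A] q_used=1 → run D
t=26: queue=[E,B,F,C,G,A,D] q_used=0 → run E
t=27: queue=[E,B,F,C,G,A,D] q_used=1 → run E
t=28: queue=[B,F,C,G,A,D,E] q_used=0 → run B
t=29: queue=[B,F,C,G,A,D,E] q_used=1 → run B
t=30: queue=[F,C,G,A,D,E,B] q_used=0 → run F
t=31: queue=[F,C,G,A,D,E,B] q_used=1 → run F
t=32: queue=[C,G,A,D,E,B,F] q_used=0 → run C
t=33: queue=[G,A,D,E,B,F] q_used=0 → run G
t=34: queue=[G,A,D,E,B,F] q_used=1 → run G
t=35: queue=[A,D,E,B,F,G] q_used=0 → run A
t=36: queue=[D,E,B,F,G] q_used=0 → run D
t=37: queue=[D,E,B,F,G] q_used=1 → run D
t=38: queue=[E,B,F,G,D] q_used=0 → run E
t=39: queue=[E,B,F,G,D] q_used=1 → run E
t=40: queue=[B,F,G,D] q_used=0 → run B
t=41: queue=[F,G,D] q_used=0 → run F
t=42: queue=[G,D] q_used=0 → run G
t=43: queue=[G,D] q_used=1 → run G
t=44: queue=[D,G] q_used=0 → run D
t=45: queue=[D,G] q_used=1 → run D
t=46: queue=[G] q_used=0 → run G
t=47: queue=[G] q_used=1 → run G
t=48: (idle)
t=49: (idle)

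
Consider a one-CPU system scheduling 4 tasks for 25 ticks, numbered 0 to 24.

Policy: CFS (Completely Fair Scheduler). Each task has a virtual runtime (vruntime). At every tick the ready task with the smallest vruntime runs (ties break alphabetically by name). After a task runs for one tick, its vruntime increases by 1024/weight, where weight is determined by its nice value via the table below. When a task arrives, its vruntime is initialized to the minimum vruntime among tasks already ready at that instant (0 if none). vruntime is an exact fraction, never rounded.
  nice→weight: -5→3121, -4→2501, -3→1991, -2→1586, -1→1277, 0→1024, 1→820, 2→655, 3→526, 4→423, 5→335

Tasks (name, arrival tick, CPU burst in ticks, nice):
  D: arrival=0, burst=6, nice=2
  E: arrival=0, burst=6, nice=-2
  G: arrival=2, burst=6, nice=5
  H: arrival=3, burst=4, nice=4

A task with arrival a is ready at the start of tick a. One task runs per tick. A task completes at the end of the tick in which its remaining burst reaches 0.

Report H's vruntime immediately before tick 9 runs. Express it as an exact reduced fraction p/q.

vruntime(H, start of tick 9) = 1028608/335439

t=0: vr[D=0 E=0] → run D
t=1: vr[D=1024/655 E=0] → run E
t=2: vr[D=1024/655 E=512/793 G=512/793] → run E
t=3: vr[D=1024/655 E=1024/793 G=512/793 H=512/793] → run G
t=4: vr[D=1024/655 E=1024/793 G=983552/265655 H=512/793] → run H
t=5: vr[D=1024/655 E=1024/793 G=983552/265655 H=1028608/335439] → run E
t=6: vr[D=1024/655 E=1536/793 G=983552/265655 H=1028608/335439] → run D
t=7: vr[D=2048/655 E=1536/793 G=983552/265655 H=1028608/335439] → run E
t=8: vr[D=2048/655 E=2048/793 G=983552/265655 H=1028608/335439] → run E
t=9: vr[D=2048/655 E=2560/793 G=983552/265655 H=1028608/335439] → run H
t=10: vr[D=2048/655 E=2560/793 G=983552/265655 H=1840640/335439] → run D
t=11: vr[D=3072/655 E=2560/793 G=983552/265655 H=1840640/335439] → run E
t=12: vr[D=3072/655 G=983552/265655 H=1840640/335439] → run G
t=13: vr[D=3072/655 G=1795584/265655 H=1840640/335439] → run D
t=14: vr[D=4096/655 G=1795584/265655 H=1840640/335439] → run H
t=15: vr[D=4096/655 G=1795584/265655 H=884224/111813] → run D
t=16: vr[D=1024/131 G=1795584/265655 H=884224/111813] → run G
t=17: vr[D=1024/131 G=2607616/265655 H=884224/111813] → run D
t=18: vr[G=2607616/265655 H=884224/111813] → run H
t=19: vr[G=2607616/265655] → run G
t=20: vr[G=3419648/265655] → run G
t=21: vr[G=846336/53131] → run G
t=22: (idle)
t=23: (idle)
t=24: (idle)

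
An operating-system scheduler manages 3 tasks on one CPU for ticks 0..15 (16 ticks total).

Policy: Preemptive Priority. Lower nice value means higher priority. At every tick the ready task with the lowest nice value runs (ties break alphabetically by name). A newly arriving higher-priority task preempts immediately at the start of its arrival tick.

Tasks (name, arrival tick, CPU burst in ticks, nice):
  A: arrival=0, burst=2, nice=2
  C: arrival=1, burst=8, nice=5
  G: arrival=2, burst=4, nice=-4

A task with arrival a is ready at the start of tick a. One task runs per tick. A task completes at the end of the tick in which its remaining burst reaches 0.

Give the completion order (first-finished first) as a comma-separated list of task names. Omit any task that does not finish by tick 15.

completion order = A, G, C

t=0: ready={A} → run A
t=1: ready={A,C} → run A
t=2: ready={C,G} → run G
t=3: ready={C,G} → run G
t=4: ready={C,G} → run G
t=5: ready={C,G} → run G
t=6: ready={C} → run C
t=7: ready={C} → run C
t=8: ready={C} → run C
t=9: ready={C} → run C
t=10: ready={C} → run C
t=11: ready={C} → run C
t=12: ready={C} → run C
t=13: ready={C} → run C
t=14: (idle)
t=15: (idle)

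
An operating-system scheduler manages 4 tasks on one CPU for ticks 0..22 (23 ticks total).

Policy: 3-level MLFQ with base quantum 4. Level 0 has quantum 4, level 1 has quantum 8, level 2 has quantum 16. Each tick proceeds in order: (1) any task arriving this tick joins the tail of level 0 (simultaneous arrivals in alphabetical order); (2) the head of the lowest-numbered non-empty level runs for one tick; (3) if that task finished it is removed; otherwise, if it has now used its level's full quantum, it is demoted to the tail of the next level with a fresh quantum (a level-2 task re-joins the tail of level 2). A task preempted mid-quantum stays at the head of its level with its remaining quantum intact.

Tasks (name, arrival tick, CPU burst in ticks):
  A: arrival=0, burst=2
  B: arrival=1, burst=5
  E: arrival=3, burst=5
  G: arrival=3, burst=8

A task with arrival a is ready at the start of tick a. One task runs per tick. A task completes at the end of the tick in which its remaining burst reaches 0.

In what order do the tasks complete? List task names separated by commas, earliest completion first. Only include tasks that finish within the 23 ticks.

t=0: L0/L1/L2 = A/-/- → run A
t=1: L0/L1/L2 = AB/-/- → run A
t=2: L0/L1/L2 = B/-/- → run B
t=3: L0/L1/L2 = BEG/-/- → run B
t=4: L0/L1/L2 = BEG/-/- → run B
t=5: L0/L1/L2 = BEG/-/- → run B
t=6: L0/L1/L2 = EG/B/- → run E
t=7: L0/L1/L2 = EG/B/- → run E
t=8: L0/L1/L2 = EG/B/- → run E
t=9: L0/L1/L2 = EG/B/- → run E
t=10: L0/L1/L2 = G/BE/- → run G
t=11: L0/L1/L2 = G/BE/- → run G
t=12: L0/L1/L2 = G/BE/- → run G
t=13: L0/L1/L2 = G/BE/- → run G
t=14: L0/L1/L2 = -/BEG/- → run B
t=15: L0/L1/L2 = -/EG/- → run E
t=16: L0/L1/L2 = -/G/- → run G
t=17: L0/L1/L2 = -/G/- → run G
t=18: L0/L1/L2 = -/G/- → run G
t=19: L0/L1/L2 = -/G/- → run G
t=20: (idle)
t=21: (idle)
t=22: (idle)

completion order = A, B, E, G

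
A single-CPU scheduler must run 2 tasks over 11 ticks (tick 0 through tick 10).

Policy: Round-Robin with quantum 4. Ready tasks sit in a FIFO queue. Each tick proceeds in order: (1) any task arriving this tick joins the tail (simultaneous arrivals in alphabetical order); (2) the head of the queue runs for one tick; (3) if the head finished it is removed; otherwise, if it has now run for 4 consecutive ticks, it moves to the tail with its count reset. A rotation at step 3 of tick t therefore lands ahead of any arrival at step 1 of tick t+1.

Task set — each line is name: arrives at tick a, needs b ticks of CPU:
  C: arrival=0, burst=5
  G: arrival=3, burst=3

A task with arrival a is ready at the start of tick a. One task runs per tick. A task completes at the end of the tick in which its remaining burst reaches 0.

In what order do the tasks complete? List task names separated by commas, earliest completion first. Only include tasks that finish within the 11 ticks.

completion order = G, C

t=0: queue=[C] q_used=0 → run C
t=1: queue=[C] q_used=1 → run C
t=2: queue=[C] q_used=2 → run C
t=3: queue=[C,G] q_used=3 → run C
t=4: queue=[G,C] q_used=0 → run G
t=5: queue=[G,C] q_used=1 → run G
t=6: queue=[G,C] q_used=2 → run G
t=7: queue=[C] q_used=0 → run C
t=8: (idle)
t=9: (idle)
t=10: (idle)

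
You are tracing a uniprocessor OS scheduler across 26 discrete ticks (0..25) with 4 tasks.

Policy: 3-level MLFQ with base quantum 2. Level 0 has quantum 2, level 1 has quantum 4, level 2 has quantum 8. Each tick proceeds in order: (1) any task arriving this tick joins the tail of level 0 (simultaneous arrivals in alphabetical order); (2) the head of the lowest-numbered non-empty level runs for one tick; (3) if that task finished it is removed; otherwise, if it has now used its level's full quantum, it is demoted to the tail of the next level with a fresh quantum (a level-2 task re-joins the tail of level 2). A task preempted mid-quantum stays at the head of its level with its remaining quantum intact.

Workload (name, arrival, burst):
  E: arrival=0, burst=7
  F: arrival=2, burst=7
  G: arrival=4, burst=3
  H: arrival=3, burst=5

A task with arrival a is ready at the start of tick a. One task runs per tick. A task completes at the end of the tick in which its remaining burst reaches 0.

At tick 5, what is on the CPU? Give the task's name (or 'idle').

running at tick 5 = H

t=0: L0/L1/L2 = E/-/- → run E
t=1: L0/L1/L2 = E/-/- → run E
t=2: L0/L1/L2 = F/E/- → run F
t=3: L0/L1/L2 = FH/E/- → run F
t=4: L0/L1/L2 = HG/EF/- → run H
t=5: L0/L1/L2 = HG/EF/- → run H
t=6: L0/L1/L2 = G/EFH/- → run G
t=7: L0/L1/L2 = G/EFH/- → run G
t=8: L0/L1/L2 = -/EFHG/- → run E
t=9: L0/L1/L2 = -/EFHG/- → run E
t=10: L0/L1/L2 = -/EFHG/- → run E
t=11: L0/L1/L2 = -/EFHG/- → run E
t=12: L0/L1/L2 = -/FHG/E → run F
t=13: L0/L1/L2 = -/FHG/E → run F
t=14: L0/L1/L2 = -/FHG/E → run F
t=15: L0/L1/L2 = -/FHG/E → run F
t=16: L0/L1/L2 = -/HG/EF → run H
t=17: L0/L1/L2 = -/HG/EF → run H
t=18: L0/L1/L2 = -/HG/EF → run H
t=19: L0/L1/L2 = -/G/EF → run G
t=20: L0/L1/L2 = -/-/EF → run E
t=21: L0/L1/L2 = -/-/F → run F
t=22: (idle)
t=23: (idle)
t=24: (idle)
t=25: (idle)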